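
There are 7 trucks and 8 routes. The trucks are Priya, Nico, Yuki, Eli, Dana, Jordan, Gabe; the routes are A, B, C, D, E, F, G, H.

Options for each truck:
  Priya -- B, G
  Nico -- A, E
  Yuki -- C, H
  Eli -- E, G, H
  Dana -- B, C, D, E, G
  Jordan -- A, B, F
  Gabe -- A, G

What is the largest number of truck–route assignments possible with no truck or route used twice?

7

A valid assignment of size 7: Priya→B, Nico→A, Yuki→C, Eli→H, Dana→E, Jordan→F, Gabe→G.
This saturates every truck, so 7 is the maximum.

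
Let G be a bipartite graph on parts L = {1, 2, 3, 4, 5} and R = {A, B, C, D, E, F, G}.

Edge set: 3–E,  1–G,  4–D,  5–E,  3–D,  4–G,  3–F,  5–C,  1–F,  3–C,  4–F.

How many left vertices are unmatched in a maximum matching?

1

For example, pair 1–G, 3–C, 4–F, 5–E.
The set {2} has only 0 neighbours (∅), so by Hall's theorem at most 4 of the 5 left vertices can be matched.
That matches 4 of the 5, leaving 1 unmatched; no matching can do better.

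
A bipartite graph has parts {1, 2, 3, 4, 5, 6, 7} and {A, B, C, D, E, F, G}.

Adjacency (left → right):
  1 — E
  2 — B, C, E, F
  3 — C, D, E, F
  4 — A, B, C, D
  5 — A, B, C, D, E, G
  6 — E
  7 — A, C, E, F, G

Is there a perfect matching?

No

The set {1, 6} has only 1 neighbour ({E}), so by Hall's theorem at most 6 of the 7 left vertices can be matched.
Hence no matching covers every left vertex.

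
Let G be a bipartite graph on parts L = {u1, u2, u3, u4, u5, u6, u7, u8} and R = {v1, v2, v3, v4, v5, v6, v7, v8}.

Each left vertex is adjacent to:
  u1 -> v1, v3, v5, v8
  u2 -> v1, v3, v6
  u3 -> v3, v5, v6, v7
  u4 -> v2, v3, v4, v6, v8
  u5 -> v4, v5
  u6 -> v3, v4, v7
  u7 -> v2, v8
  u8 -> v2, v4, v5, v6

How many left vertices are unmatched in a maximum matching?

A valid assignment of size 8: u1→v1, u2→v6, u3→v7, u4→v3, u5→v5, u6→v4, u7→v8, u8→v2.
This saturates every left vertex, so 8 is the maximum.
That matches 8 of the 8, leaving 0 unmatched; no matching can do better.

0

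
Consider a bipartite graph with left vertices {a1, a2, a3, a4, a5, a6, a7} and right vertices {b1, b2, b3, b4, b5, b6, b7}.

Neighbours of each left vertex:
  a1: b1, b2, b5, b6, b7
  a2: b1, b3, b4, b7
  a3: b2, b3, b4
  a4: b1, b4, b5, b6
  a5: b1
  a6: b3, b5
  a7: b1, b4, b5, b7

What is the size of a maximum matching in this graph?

One maximum matching: a1-b7, a2-b4, a3-b2, a4-b6, a5-b1, a6-b3, a7-b5.
All 7 left vertices are matched, so no larger matching exists.

7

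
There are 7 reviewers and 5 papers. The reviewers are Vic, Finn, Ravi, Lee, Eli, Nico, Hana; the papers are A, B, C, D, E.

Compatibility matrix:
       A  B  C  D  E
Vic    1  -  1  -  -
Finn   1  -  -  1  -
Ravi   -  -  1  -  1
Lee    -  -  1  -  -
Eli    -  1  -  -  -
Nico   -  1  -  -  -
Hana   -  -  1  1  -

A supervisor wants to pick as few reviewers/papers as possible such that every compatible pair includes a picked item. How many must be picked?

{Ravi, A, B, C, D} is a vertex cover of size 5: every edge has an endpoint in this set.
No smaller cover exists because Vic–A, Finn–D, Ravi–E, Lee–C, Eli–B is a matching of size 5, and a cover must include an endpoint of each of these disjoint edges (König's theorem).

5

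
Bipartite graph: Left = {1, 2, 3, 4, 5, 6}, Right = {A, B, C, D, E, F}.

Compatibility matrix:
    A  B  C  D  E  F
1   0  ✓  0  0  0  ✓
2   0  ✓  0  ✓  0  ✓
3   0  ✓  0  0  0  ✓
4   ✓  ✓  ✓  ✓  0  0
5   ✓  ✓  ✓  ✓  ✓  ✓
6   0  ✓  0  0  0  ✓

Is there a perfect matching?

No

The set {1, 3, 6} has only 2 neighbours ({B, F}), so by Hall's theorem at most 5 of the 6 left vertices can be matched.
Hence no matching covers every left vertex.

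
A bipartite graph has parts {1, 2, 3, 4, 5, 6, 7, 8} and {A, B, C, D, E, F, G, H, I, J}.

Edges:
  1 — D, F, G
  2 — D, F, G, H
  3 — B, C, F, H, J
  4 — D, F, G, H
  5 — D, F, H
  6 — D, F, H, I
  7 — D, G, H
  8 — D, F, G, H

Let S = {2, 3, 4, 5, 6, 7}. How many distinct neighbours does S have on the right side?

8

The union of neighbours of {2, 3, 4, 5, 6, 7} is {B, C, D, F, G, H, I, J}, which has 8 elements.
Since |N(S)| = 8 ≥ |S| = 6, Hall's condition holds for this subset.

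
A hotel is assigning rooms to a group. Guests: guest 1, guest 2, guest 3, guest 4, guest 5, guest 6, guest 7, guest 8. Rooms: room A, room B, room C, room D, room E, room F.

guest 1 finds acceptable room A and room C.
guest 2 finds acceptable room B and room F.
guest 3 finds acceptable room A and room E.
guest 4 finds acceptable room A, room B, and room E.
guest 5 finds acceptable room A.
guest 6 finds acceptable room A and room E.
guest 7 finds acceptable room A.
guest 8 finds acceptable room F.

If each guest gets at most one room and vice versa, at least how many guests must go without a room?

3

For example, pair guest 1–room C, guest 2–room F, guest 3–room E, guest 4–room B, guest 5–room A.
The set {guest 2, guest 3, guest 4, guest 5, guest 6, guest 7, guest 8} has only 4 neighbours ({room A, room B, room E, room F}), so by Hall's theorem at most 5 of the 8 guests can be matched.
That matches 5 of the 8, leaving 3 unmatched; no matching can do better.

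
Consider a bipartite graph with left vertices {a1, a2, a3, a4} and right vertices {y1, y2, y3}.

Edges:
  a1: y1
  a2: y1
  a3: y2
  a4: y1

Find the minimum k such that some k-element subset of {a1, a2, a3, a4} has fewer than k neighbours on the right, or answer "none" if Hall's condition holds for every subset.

2

Take S = {a1, a2}. Its neighbourhood is {y1}, so |N(S)| = 1 < |S| = 2.
No single vertex violates Hall's condition since each has at least one neighbour, so 2 is the minimum.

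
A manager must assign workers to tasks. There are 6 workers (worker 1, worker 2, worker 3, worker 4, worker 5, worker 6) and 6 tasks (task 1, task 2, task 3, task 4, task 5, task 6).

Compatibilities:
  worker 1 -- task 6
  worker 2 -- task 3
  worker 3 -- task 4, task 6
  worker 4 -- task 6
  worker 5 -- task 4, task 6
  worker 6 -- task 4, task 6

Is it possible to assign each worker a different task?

The set {worker 1, worker 3, worker 4, worker 5, worker 6} has only 2 neighbours ({task 4, task 6}), so by Hall's theorem at most 3 of the 6 workers can be matched.
Hence no matching covers every worker.

No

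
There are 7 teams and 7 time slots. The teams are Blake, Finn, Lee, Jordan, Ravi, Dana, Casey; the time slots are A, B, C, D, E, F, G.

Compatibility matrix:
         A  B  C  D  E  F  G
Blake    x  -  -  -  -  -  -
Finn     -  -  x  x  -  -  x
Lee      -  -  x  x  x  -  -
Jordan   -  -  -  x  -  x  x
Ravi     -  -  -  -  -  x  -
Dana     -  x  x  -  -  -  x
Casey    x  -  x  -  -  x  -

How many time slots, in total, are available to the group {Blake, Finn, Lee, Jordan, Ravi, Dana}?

The union of neighbours of {Blake, Finn, Lee, Jordan, Ravi, Dana} is {A, B, C, D, E, F, G}, which has 7 elements.
Since |N(S)| = 7 ≥ |S| = 6, Hall's condition holds for this subset.

7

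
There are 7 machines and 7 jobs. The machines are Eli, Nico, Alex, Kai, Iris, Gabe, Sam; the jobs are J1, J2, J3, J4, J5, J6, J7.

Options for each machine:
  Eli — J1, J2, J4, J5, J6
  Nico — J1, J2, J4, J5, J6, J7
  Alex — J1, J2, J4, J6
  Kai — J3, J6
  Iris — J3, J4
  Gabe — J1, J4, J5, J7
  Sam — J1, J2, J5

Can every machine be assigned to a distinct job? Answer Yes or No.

Yes

For example, pair Eli–J2, Nico–J6, Alex–J1, Kai–J3, Iris–J4, Gabe–J7, Sam–J5.
Every machine is matched, so this is a perfect matching.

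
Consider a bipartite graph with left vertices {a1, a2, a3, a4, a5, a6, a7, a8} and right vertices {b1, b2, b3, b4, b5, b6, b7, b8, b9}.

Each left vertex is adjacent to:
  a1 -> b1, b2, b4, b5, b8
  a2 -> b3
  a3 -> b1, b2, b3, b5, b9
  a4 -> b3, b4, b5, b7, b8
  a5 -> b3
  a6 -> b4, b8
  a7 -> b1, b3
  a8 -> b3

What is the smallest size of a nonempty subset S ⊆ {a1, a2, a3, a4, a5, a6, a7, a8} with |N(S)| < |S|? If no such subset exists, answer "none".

2

Take S = {a2, a5}. Its neighbourhood is {b3}, so |N(S)| = 1 < |S| = 2.
No single vertex violates Hall's condition since each has at least one neighbour, so 2 is the minimum.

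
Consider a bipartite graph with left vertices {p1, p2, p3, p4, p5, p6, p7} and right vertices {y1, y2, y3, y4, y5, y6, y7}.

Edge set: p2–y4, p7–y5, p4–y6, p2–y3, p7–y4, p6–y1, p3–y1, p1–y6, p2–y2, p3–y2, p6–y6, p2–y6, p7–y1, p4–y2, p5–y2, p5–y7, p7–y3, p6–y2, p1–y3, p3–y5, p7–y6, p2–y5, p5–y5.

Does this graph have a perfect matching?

Yes

One maximum matching: p1→y3, p2→y4, p3→y5, p4→y2, p5→y7, p6→y1, p7→y6.
All 7 left vertices are covered.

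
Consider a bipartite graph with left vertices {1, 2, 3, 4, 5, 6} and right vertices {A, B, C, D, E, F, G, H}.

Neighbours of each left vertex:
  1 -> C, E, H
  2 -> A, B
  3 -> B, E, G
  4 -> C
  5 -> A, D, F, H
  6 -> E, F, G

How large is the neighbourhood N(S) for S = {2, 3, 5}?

7

The union of neighbours of {2, 3, 5} is {A, B, D, E, F, G, H}, which has 7 elements.
Since |N(S)| = 7 ≥ |S| = 3, Hall's condition holds for this subset.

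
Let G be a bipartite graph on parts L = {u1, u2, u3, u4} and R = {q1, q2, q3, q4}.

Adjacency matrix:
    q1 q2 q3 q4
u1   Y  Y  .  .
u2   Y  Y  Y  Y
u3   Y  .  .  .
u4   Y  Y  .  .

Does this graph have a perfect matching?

No

The set {u1, u3, u4} has only 2 neighbours ({q1, q2}), so by Hall's theorem at most 3 of the 4 left vertices can be matched.
Hence no matching covers every left vertex.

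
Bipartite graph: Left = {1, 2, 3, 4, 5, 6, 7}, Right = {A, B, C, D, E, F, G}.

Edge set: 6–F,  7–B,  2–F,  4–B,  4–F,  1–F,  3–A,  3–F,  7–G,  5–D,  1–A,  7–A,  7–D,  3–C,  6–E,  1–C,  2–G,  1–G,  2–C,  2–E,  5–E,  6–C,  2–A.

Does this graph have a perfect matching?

A valid assignment of size 7: 1–G, 2–A, 3–C, 4–F, 5–D, 6–E, 7–B.
All 7 left vertices are covered.

Yes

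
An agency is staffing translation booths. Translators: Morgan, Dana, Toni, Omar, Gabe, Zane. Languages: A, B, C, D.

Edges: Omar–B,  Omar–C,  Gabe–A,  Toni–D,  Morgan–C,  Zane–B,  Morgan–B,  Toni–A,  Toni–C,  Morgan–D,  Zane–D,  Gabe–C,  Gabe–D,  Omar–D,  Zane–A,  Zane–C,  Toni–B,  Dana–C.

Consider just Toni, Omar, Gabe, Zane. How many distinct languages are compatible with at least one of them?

The union of neighbours of {Toni, Omar, Gabe, Zane} is {A, B, C, D}, which has 4 elements.
Since |N(S)| = 4 ≥ |S| = 4, Hall's condition holds for this subset.

4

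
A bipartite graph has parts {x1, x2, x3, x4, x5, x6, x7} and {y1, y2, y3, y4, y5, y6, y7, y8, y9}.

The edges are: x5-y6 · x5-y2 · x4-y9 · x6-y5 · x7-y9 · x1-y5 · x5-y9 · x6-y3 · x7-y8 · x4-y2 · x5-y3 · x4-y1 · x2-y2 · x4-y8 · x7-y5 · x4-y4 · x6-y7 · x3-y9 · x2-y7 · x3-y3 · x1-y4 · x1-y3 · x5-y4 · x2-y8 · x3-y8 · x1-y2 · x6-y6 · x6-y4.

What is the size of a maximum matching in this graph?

7

A valid assignment of size 7: x1–y2, x2–y7, x3–y3, x4–y9, x5–y4, x6–y6, x7–y8.
All 7 left vertices are matched, so no larger matching exists.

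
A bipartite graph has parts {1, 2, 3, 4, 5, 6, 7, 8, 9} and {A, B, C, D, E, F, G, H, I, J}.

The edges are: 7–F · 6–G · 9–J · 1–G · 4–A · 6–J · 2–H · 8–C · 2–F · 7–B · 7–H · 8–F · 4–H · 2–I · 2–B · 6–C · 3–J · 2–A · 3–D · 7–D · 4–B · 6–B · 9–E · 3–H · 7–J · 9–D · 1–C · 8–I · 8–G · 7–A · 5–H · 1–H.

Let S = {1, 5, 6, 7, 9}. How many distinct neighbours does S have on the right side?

The union of neighbours of {1, 5, 6, 7, 9} is {A, B, C, D, E, F, G, H, J}, which has 9 elements.
Since |N(S)| = 9 ≥ |S| = 5, Hall's condition holds for this subset.

9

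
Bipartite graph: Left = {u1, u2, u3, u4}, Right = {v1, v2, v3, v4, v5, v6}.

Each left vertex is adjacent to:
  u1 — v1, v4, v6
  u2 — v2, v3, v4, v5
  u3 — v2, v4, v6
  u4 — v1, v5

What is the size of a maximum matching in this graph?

4

For example, pair u1-v6, u2-v4, u3-v2, u4-v1.
All 4 left vertices are matched, so no larger matching exists.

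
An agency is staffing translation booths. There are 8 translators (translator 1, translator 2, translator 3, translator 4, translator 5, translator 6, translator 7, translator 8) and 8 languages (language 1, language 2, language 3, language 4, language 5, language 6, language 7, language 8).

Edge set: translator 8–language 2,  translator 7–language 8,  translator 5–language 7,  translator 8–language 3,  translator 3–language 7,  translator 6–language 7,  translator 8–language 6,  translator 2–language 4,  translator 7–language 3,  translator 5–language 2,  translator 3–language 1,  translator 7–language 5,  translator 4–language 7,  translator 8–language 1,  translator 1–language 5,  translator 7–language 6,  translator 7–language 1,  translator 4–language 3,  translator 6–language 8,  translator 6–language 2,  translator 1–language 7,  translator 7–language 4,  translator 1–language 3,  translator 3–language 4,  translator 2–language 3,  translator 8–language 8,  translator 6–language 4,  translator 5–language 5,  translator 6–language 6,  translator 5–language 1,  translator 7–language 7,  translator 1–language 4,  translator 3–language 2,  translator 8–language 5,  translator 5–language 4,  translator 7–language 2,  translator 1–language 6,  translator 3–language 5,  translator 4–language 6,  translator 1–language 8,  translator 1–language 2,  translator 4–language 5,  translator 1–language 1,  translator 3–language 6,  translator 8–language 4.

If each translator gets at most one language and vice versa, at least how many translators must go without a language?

For example, pair translator 1→language 6, translator 2→language 4, translator 3→language 5, translator 4→language 3, translator 5→language 1, translator 6→language 7, translator 7→language 8, translator 8→language 2.
All 8 translators are matched, so no larger matching exists.
That matches 8 of the 8, leaving 0 unmatched; no matching can do better.

0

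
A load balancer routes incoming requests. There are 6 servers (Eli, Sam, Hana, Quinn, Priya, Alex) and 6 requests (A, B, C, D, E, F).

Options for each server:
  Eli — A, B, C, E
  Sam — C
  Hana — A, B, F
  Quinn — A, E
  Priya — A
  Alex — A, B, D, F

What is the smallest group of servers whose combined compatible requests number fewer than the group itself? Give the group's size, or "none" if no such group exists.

none

A matching saturating every server exists, for instance Eli→B, Sam→C, Hana→F, Quinn→E, Priya→A, Alex→D.
By Hall's marriage theorem, this means |N(S)| ≥ |S| for every subset S, so no violating subset exists.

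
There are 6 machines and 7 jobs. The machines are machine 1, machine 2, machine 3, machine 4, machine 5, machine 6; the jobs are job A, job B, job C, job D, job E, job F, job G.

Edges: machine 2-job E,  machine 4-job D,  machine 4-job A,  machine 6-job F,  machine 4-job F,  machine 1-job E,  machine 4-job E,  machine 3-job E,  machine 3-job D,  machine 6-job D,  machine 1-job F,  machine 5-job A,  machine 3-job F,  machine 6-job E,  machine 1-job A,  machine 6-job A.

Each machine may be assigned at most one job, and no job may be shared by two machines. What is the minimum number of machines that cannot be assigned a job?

One maximum matching: machine 1–job F, machine 2–job E, machine 3–job D, machine 4–job A.
The set {machine 1, machine 2, machine 3, machine 4, machine 5, machine 6} has only 4 neighbours ({job A, job D, job E, job F}), so by Hall's theorem at most 4 of the 6 machines can be matched.
That matches 4 of the 6, leaving 2 unmatched; no matching can do better.

2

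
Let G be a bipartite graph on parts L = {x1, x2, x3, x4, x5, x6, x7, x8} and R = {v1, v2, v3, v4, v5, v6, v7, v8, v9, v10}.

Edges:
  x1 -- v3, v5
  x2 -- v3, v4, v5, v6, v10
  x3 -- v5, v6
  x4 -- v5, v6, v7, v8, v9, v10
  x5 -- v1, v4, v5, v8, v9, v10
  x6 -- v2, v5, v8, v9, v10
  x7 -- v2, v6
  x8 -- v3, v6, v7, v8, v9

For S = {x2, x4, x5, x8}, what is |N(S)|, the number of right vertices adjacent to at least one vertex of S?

9

The union of neighbours of {x2, x4, x5, x8} is {v1, v3, v4, v5, v6, v7, v8, v9, v10}, which has 9 elements.
Since |N(S)| = 9 ≥ |S| = 4, Hall's condition holds for this subset.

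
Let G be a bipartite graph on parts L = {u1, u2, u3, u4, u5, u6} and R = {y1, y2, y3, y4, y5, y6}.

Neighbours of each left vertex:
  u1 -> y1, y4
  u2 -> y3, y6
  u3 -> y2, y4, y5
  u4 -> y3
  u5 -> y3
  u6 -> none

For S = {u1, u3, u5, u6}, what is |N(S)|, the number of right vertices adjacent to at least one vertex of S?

5

The union of neighbours of {u1, u3, u5, u6} is {y1, y2, y3, y4, y5}, which has 5 elements.
Since |N(S)| = 5 ≥ |S| = 4, Hall's condition holds for this subset.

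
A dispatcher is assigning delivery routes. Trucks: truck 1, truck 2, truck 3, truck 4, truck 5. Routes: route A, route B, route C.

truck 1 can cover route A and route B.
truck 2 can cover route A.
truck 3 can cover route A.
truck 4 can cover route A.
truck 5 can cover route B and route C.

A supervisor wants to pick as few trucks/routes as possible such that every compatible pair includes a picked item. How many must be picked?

{truck 1, truck 5, route A} is a vertex cover of size 3: every edge has an endpoint in this set.
No smaller cover exists because truck 1–route B, truck 2–route A, truck 5–route C is a matching of size 3, and a cover must include an endpoint of each of these disjoint edges (König's theorem).

3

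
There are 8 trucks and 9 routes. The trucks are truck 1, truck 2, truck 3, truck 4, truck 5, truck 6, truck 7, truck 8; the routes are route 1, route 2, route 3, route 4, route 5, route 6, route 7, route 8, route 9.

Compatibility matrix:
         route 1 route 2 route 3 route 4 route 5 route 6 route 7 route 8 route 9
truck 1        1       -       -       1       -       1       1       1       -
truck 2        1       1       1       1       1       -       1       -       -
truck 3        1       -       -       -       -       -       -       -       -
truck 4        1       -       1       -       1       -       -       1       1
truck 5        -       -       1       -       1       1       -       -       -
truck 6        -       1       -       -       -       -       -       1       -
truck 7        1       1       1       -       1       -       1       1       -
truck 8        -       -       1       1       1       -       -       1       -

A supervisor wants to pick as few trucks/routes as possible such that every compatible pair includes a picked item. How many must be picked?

8

The 8 edges truck 1–route 7, truck 2–route 3, truck 3–route 1, truck 4–route 9, truck 5–route 6, truck 6–route 8, truck 7–route 2, truck 8–route 4 form a matching, so any vertex cover needs at least 8 vertices (one per matched edge).
Conversely {truck 1, truck 2, truck 3, truck 4, truck 5, truck 6, truck 7, truck 8} meets every edge and has exactly 8 vertices, so 8 is optimal.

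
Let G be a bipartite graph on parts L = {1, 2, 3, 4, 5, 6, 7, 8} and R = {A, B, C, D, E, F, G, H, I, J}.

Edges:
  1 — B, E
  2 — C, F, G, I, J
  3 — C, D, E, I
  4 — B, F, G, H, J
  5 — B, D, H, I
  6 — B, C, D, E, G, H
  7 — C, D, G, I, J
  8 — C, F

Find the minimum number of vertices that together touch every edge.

The 8 edges 1–B, 2–G, 3–C, 4–H, 5–D, 6–E, 7–J, 8–F form a matching, so any vertex cover needs at least 8 vertices (one per matched edge).
Conversely {1, 2, 3, 4, 5, 6, 7, 8} meets every edge and has exactly 8 vertices, so 8 is optimal.

8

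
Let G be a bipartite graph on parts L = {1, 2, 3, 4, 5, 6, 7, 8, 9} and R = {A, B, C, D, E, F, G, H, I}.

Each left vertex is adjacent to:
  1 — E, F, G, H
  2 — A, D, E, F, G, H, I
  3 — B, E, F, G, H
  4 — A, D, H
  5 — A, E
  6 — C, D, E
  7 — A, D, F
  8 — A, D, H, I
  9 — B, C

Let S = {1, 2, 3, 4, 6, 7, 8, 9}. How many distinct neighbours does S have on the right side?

9

The union of neighbours of {1, 2, 3, 4, 6, 7, 8, 9} is {A, B, C, D, E, F, G, H, I}, which has 9 elements.
Since |N(S)| = 9 ≥ |S| = 8, Hall's condition holds for this subset.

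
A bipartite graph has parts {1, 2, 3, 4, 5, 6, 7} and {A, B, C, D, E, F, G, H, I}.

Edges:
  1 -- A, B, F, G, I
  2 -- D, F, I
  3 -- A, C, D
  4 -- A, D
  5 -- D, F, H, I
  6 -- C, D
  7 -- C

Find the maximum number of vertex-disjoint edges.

6

A valid assignment of size 6: 1→G, 2→F, 3→D, 4→A, 5→H, 6→C.
The set {3, 4, 6, 7} has only 3 neighbours ({A, C, D}), so by Hall's theorem at most 6 of the 7 left vertices can be matched.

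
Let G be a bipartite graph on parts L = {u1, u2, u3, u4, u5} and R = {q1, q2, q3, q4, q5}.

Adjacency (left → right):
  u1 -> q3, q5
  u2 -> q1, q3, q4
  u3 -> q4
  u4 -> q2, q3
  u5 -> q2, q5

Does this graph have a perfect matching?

One maximum matching: u1-q5, u2-q1, u3-q4, u4-q3, u5-q2.
Every left vertex is matched, so this is a perfect matching.

Yes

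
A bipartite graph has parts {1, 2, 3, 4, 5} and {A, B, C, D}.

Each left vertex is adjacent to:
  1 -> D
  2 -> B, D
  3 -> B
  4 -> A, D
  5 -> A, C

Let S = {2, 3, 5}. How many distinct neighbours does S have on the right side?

The union of neighbours of {2, 3, 5} is {A, B, C, D}, which has 4 elements.
Since |N(S)| = 4 ≥ |S| = 3, Hall's condition holds for this subset.

4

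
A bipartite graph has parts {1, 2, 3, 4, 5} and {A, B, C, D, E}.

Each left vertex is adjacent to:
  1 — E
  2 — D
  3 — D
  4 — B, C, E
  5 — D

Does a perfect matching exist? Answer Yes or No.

The set {2, 3, 5} has only 1 neighbour ({D}), so by Hall's theorem at most 3 of the 5 left vertices can be matched.
Hence no matching covers every left vertex.

No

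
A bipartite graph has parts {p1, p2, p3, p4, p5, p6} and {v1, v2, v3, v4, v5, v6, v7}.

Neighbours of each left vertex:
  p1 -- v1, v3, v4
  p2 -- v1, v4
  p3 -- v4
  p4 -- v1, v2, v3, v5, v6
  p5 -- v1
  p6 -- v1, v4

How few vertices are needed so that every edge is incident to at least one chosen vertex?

4

A maximum matching has 4 edges (e.g. p1–v3, p2–v1, p3–v4, p4–v2).
By König's theorem the minimum vertex cover has the same size. One such cover is {p1, p4, v1, v4}.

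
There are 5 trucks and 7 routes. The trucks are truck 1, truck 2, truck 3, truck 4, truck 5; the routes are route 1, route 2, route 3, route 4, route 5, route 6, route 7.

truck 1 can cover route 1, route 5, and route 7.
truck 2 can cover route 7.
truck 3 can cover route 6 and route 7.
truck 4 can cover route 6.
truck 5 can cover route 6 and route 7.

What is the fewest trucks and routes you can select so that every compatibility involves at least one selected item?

A maximum matching has 3 edges (e.g. truck 1–route 1, truck 2–route 7, truck 3–route 6).
By König's theorem the minimum vertex cover has the same size. One such cover is {truck 1, route 6, route 7}.

3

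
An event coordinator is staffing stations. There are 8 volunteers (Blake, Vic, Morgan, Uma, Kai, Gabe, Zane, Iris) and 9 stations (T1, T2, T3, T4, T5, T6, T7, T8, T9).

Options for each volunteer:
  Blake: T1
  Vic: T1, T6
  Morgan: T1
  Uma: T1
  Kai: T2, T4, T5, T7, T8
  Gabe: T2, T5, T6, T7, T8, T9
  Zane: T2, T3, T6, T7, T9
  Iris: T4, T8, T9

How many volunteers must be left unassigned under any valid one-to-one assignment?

A valid assignment of size 6: Blake→T1, Vic→T6, Kai→T4, Gabe→T5, Zane→T7, Iris→T9.
The set {Blake, Morgan, Uma} has only 1 neighbour ({T1}), so by Hall's theorem at most 6 of the 8 volunteers can be matched.
That matches 6 of the 8, leaving 2 unmatched; no matching can do better.

2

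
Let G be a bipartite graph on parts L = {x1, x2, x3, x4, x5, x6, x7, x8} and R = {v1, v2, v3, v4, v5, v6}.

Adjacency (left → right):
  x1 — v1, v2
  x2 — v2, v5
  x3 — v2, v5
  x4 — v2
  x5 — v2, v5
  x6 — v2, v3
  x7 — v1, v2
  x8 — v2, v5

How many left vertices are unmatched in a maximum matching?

One maximum matching: x1→v1, x2→v5, x3→v2, x6→v3.
The set {x1, x2, x3, x4, x5, x7, x8} has only 3 neighbours ({v1, v2, v5}), so by Hall's theorem at most 4 of the 8 left vertices can be matched.
That matches 4 of the 8, leaving 4 unmatched; no matching can do better.

4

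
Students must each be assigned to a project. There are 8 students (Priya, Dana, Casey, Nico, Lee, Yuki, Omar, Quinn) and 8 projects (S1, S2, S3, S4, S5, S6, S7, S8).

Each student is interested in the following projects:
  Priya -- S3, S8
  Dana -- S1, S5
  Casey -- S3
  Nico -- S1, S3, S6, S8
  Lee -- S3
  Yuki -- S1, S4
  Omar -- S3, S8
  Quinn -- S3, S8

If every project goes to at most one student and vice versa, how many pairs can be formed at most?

A valid assignment of size 5: Priya→S8, Dana→S1, Casey→S3, Nico→S6, Yuki→S4.
The set {Priya, Casey, Lee, Omar, Quinn} has only 2 neighbours ({S3, S8}), so by Hall's theorem at most 5 of the 8 students can be matched.

5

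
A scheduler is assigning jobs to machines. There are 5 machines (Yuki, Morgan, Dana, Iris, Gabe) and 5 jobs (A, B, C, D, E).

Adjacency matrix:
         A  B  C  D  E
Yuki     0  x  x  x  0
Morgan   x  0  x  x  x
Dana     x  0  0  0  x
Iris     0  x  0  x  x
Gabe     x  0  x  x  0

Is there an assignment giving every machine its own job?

A valid assignment of size 5: Yuki-B, Morgan-D, Dana-A, Iris-E, Gabe-C.
Every machine is matched, so this is a perfect matching.

Yes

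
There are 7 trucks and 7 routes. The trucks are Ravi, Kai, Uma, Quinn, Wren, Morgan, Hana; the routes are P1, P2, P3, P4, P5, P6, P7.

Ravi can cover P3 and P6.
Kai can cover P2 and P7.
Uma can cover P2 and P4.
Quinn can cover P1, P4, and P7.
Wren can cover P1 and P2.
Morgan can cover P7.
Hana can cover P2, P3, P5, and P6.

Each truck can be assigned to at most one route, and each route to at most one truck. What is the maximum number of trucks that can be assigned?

For example, pair Ravi→P6, Kai→P2, Uma→P4, Quinn→P7, Wren→P1, Hana→P5.
The set {Kai, Uma, Quinn, Wren, Morgan} has only 4 neighbours ({P1, P2, P4, P7}), so by Hall's theorem at most 6 of the 7 trucks can be matched.

6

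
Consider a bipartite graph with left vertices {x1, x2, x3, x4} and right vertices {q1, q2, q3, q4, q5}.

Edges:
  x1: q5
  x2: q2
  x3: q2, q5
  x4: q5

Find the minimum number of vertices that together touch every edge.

2

The 2 edges x1–q5, x2–q2 form a matching, so any vertex cover needs at least 2 vertices (one per matched edge).
Conversely {q2, q5} meets every edge and has exactly 2 vertices, so 2 is optimal.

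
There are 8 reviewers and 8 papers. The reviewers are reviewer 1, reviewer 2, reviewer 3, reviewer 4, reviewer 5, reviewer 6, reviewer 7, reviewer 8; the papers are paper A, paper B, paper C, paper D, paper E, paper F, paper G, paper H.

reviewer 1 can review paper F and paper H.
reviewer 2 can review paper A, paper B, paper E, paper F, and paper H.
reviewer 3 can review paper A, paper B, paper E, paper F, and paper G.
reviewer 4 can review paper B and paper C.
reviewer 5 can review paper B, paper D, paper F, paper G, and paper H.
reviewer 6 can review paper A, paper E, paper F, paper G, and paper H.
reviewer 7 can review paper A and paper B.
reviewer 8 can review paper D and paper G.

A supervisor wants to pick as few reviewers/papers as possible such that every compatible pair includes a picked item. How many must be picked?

8

The 8 edges reviewer 1–paper H, reviewer 2–paper F, reviewer 3–paper G, reviewer 4–paper C, reviewer 5–paper B, reviewer 6–paper E, reviewer 7–paper A, reviewer 8–paper D form a matching, so any vertex cover needs at least 8 vertices (one per matched edge).
Conversely {reviewer 1, reviewer 2, reviewer 3, reviewer 4, reviewer 5, reviewer 6, reviewer 7, reviewer 8} meets every edge and has exactly 8 vertices, so 8 is optimal.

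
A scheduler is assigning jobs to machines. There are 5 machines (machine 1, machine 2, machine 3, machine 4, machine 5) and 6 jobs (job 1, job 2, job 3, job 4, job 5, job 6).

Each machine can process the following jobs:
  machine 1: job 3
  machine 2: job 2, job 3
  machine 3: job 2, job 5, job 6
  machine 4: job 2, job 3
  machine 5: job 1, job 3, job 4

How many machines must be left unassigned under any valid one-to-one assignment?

1

For example, pair machine 1–job 3, machine 2–job 2, machine 3–job 6, machine 5–job 1.
The set {machine 1, machine 2, machine 4} has only 2 neighbours ({job 2, job 3}), so by Hall's theorem at most 4 of the 5 machines can be matched.
That matches 4 of the 5, leaving 1 unmatched; no matching can do better.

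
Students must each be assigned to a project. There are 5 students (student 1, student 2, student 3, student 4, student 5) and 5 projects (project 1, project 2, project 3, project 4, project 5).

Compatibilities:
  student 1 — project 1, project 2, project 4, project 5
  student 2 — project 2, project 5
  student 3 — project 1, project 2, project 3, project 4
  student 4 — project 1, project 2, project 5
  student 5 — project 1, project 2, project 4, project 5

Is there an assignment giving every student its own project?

A valid assignment of size 5: student 1→project 1, student 2→project 5, student 3→project 3, student 4→project 2, student 5→project 4.
All 5 students are covered.

Yes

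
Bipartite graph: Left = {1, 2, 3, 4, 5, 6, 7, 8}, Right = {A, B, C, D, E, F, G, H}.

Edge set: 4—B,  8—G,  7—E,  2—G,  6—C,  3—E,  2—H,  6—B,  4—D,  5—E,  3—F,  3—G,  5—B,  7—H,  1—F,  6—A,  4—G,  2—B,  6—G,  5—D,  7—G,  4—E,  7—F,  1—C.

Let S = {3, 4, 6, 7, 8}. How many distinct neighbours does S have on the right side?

The union of neighbours of {3, 4, 6, 7, 8} is {A, B, C, D, E, F, G, H}, which has 8 elements.
Since |N(S)| = 8 ≥ |S| = 5, Hall's condition holds for this subset.

8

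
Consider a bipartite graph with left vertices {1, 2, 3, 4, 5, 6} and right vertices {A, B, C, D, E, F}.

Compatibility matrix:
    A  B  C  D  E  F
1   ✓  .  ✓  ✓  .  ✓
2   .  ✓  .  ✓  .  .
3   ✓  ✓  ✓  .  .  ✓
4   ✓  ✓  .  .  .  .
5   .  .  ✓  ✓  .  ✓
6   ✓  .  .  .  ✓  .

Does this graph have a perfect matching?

Yes

For example, pair 1→C, 2→D, 3→B, 4→A, 5→F, 6→E.
All 6 left vertices are covered.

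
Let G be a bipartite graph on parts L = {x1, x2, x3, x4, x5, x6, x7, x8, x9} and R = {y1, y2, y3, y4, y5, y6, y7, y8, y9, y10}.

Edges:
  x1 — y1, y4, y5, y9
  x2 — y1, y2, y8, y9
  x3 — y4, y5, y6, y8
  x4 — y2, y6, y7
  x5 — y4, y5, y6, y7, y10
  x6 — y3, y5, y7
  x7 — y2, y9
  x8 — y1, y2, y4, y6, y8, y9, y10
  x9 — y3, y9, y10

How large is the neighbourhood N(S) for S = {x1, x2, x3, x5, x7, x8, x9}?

The union of neighbours of {x1, x2, x3, x5, x7, x8, x9} is {y1, y2, y3, y4, y5, y6, y7, y8, y9, y10}, which has 10 elements.
Since |N(S)| = 10 ≥ |S| = 7, Hall's condition holds for this subset.

10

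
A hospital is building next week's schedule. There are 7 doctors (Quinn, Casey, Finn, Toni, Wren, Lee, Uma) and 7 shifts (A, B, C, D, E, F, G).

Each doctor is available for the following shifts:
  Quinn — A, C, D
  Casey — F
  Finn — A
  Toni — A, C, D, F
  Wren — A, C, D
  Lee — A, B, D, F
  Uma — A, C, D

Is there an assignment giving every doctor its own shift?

The set {Quinn, Casey, Finn, Toni, Wren, Uma} has only 4 neighbours ({A, C, D, F}), so by Hall's theorem at most 5 of the 7 doctors can be matched.
Hence no matching covers every doctor.

No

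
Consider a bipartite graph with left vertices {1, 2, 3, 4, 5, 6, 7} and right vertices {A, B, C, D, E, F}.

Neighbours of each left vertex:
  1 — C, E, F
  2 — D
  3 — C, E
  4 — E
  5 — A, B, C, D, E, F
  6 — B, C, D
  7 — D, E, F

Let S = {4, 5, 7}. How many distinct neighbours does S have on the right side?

6

The union of neighbours of {4, 5, 7} is {A, B, C, D, E, F}, which has 6 elements.
Since |N(S)| = 6 ≥ |S| = 3, Hall's condition holds for this subset.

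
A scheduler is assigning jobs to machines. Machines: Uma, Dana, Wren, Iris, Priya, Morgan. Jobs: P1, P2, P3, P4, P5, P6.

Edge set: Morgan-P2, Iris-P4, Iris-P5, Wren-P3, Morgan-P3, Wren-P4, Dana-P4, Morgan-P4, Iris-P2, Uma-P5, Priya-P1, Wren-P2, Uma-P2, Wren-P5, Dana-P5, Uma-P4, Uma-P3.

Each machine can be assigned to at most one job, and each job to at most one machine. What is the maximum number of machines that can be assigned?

A valid assignment of size 5: Uma–P2, Dana–P4, Wren–P3, Iris–P5, Priya–P1.
The set {Uma, Dana, Wren, Iris, Morgan} has only 4 neighbours ({P2, P3, P4, P5}), so by Hall's theorem at most 5 of the 6 machines can be matched.

5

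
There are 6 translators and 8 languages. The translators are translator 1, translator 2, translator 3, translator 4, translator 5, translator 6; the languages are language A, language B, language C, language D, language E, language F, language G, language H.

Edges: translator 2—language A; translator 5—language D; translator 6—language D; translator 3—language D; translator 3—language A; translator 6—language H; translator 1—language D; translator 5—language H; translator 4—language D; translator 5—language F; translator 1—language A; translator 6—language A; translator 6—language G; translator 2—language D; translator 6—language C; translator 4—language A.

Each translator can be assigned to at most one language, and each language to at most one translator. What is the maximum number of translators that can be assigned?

One maximum matching: translator 1→language D, translator 2→language A, translator 5→language F, translator 6→language G.
The set {translator 1, translator 2, translator 3, translator 4} has only 2 neighbours ({language A, language D}), so by Hall's theorem at most 4 of the 6 translators can be matched.

4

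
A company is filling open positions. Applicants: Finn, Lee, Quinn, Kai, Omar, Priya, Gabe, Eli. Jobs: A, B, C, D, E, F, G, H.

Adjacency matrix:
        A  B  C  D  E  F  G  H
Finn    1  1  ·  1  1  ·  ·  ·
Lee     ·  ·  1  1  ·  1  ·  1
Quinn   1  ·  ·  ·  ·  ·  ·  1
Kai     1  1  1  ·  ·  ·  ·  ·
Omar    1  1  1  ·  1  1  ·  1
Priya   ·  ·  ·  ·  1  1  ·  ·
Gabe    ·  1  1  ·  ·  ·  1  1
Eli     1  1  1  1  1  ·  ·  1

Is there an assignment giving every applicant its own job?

One maximum matching: Finn-B, Lee-D, Quinn-H, Kai-C, Omar-E, Priya-F, Gabe-G, Eli-A.
Every applicant is matched, so this is a perfect matching.

Yes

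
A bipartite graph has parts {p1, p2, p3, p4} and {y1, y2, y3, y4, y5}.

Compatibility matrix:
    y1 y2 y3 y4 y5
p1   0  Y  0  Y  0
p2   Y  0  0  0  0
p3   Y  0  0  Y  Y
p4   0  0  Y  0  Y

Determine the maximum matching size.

For example, pair p1–y2, p2–y1, p3–y4, p4–y3.
All 4 left vertices are matched, so no larger matching exists.

4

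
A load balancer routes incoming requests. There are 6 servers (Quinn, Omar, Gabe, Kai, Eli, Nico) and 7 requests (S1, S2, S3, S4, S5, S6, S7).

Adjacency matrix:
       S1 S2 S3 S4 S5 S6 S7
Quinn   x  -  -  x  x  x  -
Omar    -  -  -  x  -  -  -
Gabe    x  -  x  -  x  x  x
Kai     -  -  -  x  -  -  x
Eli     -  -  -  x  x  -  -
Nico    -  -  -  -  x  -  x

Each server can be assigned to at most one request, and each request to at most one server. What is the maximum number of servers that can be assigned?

For example, pair Quinn-S1, Omar-S4, Gabe-S6, Kai-S7, Eli-S5.
The set {Omar, Kai, Eli, Nico} has only 3 neighbours ({S4, S5, S7}), so by Hall's theorem at most 5 of the 6 servers can be matched.

5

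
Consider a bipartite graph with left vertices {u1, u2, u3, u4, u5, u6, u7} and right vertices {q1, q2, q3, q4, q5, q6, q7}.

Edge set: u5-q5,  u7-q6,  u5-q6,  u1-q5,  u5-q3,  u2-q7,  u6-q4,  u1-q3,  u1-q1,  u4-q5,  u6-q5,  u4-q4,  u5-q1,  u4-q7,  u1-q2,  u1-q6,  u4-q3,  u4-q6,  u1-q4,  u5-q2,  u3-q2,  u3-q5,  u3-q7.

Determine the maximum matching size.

One maximum matching: u1→q4, u2→q7, u3→q2, u4→q3, u5→q1, u6→q5, u7→q6.
This saturates every left vertex, so 7 is the maximum.

7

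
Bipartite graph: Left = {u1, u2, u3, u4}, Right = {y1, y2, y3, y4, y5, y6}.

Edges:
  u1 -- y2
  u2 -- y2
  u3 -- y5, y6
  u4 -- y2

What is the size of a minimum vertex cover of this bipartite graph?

{u3, y2} is a vertex cover of size 2: every edge has an endpoint in this set.
No smaller cover exists because u1–y2, u3–y6 is a matching of size 2, and a cover must include an endpoint of each of these disjoint edges (König's theorem).

2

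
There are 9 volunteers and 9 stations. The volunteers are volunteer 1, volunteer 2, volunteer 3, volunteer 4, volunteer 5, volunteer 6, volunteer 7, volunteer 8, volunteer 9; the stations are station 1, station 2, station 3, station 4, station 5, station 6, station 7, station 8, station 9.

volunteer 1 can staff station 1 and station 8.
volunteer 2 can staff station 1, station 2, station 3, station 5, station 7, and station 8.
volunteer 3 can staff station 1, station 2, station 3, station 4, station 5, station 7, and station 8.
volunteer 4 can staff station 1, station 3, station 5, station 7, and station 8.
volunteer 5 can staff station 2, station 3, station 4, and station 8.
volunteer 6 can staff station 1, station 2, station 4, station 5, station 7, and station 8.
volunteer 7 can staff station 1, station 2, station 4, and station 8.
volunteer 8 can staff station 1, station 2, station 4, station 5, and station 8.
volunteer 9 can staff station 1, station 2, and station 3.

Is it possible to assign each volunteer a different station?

The set {volunteer 1, volunteer 2, volunteer 3, volunteer 4, volunteer 5, volunteer 6, volunteer 7, volunteer 8, volunteer 9} has only 7 neighbours ({station 1, station 2, station 3, station 4, station 5, station 7, station 8}), so by Hall's theorem at most 7 of the 9 volunteers can be matched.
Hence no matching covers every volunteer.

No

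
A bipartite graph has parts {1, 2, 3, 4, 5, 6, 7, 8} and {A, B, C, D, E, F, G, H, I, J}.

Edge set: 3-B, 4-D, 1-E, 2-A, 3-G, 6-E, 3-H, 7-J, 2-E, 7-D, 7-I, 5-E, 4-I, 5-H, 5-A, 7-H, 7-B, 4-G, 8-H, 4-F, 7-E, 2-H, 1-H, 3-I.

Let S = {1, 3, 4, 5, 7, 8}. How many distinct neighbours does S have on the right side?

The union of neighbours of {1, 3, 4, 5, 7, 8} is {A, B, D, E, F, G, H, I, J}, which has 9 elements.
Since |N(S)| = 9 ≥ |S| = 6, Hall's condition holds for this subset.

9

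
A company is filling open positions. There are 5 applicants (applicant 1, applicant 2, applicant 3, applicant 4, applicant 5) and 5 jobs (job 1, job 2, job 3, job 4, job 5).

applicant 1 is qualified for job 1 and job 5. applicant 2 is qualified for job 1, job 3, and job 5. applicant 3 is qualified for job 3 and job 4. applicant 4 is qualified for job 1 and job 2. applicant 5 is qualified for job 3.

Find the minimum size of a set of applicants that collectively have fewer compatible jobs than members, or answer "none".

none

A matching saturating every applicant exists, for instance applicant 1→job 5, applicant 2→job 1, applicant 3→job 4, applicant 4→job 2, applicant 5→job 3.
By Hall's marriage theorem, this means |N(S)| ≥ |S| for every subset S, so no violating subset exists.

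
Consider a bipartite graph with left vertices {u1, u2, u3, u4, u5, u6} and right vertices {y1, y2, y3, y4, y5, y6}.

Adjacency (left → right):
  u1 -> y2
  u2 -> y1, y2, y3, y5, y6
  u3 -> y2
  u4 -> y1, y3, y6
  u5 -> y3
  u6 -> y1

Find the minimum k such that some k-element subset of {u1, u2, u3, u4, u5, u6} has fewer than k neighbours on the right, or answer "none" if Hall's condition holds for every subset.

2

Take S = {u1, u3}. Its neighbourhood is {y2}, so |N(S)| = 1 < |S| = 2.
No single vertex violates Hall's condition since each has at least one neighbour, so 2 is the minimum.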